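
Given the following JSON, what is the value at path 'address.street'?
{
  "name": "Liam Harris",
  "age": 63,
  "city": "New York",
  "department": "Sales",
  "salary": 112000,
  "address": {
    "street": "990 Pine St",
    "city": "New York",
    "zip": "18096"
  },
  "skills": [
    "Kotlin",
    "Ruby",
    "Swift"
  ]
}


Query: address.street
Path: address -> street
Value: 990 Pine St

990 Pine St


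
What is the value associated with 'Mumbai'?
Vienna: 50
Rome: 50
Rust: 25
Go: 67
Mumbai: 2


Looking up key 'Mumbai'
Value: 2

2


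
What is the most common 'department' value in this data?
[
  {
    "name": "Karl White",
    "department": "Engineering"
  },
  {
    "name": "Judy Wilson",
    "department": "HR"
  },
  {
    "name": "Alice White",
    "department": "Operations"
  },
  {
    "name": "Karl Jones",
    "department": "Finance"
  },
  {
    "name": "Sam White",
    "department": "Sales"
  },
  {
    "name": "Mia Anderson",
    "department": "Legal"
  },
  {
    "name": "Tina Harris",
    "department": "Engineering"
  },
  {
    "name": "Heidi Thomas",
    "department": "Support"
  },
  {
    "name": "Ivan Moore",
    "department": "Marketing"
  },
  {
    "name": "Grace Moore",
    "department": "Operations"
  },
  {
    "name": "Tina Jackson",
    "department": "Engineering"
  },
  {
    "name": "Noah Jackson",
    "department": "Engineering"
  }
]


Counting 'department' values across 12 records:

  Engineering: 4 ####
  Operations: 2 ##
  HR: 1 #
  Finance: 1 #
  Sales: 1 #
  Legal: 1 #
  Support: 1 #
  Marketing: 1 #

Most common: Engineering (4 times)

Engineering (4 times)


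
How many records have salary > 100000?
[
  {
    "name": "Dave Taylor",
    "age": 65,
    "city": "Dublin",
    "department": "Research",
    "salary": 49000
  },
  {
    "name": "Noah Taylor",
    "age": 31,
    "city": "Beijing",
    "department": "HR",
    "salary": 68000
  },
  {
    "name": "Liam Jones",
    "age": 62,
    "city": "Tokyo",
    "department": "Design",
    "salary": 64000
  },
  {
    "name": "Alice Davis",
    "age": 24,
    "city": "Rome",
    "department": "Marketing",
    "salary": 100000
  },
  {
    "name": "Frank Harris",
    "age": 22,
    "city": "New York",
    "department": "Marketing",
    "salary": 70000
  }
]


Data: 5 records
Condition: salary > 100000

Checking each record:
  Dave Taylor: 49000
  Noah Taylor: 68000
  Liam Jones: 64000
  Alice Davis: 100000
  Frank Harris: 70000

Count: 0

0


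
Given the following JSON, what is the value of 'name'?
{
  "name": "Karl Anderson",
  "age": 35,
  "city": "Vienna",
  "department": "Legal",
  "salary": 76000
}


Looking up field 'name'
Value: Karl Anderson

Karl Anderson


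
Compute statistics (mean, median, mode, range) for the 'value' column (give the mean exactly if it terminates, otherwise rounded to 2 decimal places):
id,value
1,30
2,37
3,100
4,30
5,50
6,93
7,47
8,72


Data: [30, 37, 100, 30, 50, 93, 47, 72]
Count: 8
Sum: 459
Mean: 459/8 = 57.375
Sorted: [30, 30, 37, 47, 50, 72, 93, 100]
Median: 48.5
Mode: 30 (2 times)
Range: 100 - 30 = 70
Min: 30, Max: 100

mean=57.375, median=48.5, mode=30, range=70


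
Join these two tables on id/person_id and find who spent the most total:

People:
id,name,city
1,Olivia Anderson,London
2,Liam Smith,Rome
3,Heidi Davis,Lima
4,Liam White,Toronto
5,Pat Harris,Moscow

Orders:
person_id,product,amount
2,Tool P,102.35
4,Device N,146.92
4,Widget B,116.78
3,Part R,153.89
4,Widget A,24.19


Join on: people.id = orders.person_id

Joined rows:
  Liam Smith (Rome) bought Tool P for $102.35
  Liam White (Toronto) bought Device N for $146.92
  Liam White (Toronto) bought Widget B for $116.78
  Heidi Davis (Lima) bought Part R for $153.89
  Liam White (Toronto) bought Widget A for $24.19

Total per person:
  Liam White: $287.89
  Heidi Davis: $153.89
  Liam Smith: $102.35

Top spender: Liam White ($287.89)

Liam White ($287.89)


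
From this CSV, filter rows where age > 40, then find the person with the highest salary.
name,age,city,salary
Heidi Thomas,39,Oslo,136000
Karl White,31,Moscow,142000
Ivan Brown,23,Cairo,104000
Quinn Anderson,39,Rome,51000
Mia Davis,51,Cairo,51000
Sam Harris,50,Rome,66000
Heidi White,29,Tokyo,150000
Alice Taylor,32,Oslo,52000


Filter: age > 40
Sort by: salary (descending)

Filtered records (2):
  Sam Harris, age 50, salary $66000
  Mia Davis, age 51, salary $51000

Highest salary: Sam Harris ($66000)

Sam Harris


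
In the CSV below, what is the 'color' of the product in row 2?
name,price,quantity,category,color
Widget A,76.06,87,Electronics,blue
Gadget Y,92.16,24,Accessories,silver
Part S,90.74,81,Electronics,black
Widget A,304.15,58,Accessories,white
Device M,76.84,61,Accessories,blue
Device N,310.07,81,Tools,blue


Query: Row 2 ('Gadget Y'), column 'color'
Value: silver

silver


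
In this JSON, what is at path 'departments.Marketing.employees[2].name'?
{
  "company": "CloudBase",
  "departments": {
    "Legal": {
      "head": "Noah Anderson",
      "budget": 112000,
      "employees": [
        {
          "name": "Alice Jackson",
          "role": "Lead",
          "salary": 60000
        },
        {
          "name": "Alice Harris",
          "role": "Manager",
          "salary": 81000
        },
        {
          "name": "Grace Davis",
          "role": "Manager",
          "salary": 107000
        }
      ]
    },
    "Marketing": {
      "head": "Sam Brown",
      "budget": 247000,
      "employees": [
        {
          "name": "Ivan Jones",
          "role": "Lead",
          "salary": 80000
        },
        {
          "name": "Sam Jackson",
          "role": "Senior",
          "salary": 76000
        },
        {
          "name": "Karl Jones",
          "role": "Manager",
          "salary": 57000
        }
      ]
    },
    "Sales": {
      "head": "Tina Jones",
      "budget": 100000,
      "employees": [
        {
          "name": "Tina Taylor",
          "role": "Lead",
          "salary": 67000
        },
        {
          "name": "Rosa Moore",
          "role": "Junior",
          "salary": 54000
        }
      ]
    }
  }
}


Path: departments.Marketing.employees[2].name

Navigate:
  -> departments
  -> Marketing
  -> employees[2].name = 'Karl Jones'

Karl Jones


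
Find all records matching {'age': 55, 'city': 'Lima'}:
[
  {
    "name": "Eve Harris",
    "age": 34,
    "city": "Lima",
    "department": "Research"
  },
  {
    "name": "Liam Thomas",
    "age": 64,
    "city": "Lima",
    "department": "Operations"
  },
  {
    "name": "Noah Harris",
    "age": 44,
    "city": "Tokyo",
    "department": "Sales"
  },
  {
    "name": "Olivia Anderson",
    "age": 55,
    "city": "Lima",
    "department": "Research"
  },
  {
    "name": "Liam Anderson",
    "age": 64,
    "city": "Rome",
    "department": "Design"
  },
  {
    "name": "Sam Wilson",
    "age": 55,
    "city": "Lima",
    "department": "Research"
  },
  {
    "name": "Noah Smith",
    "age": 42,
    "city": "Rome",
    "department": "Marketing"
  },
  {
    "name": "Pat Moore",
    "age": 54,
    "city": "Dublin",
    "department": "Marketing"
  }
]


Search criteria: {'age': 55, 'city': 'Lima'}

Checking 8 records:
  Eve Harris: {age: 34, city: Lima}
  Liam Thomas: {age: 64, city: Lima}
  Noah Harris: {age: 44, city: Tokyo}
  Olivia Anderson: {age: 55, city: Lima} <-- MATCH
  Liam Anderson: {age: 64, city: Rome}
  Sam Wilson: {age: 55, city: Lima} <-- MATCH
  Noah Smith: {age: 42, city: Rome}
  Pat Moore: {age: 54, city: Dublin}

Matches: ["Olivia Anderson", "Sam Wilson"]

["Olivia Anderson", "Sam Wilson"]


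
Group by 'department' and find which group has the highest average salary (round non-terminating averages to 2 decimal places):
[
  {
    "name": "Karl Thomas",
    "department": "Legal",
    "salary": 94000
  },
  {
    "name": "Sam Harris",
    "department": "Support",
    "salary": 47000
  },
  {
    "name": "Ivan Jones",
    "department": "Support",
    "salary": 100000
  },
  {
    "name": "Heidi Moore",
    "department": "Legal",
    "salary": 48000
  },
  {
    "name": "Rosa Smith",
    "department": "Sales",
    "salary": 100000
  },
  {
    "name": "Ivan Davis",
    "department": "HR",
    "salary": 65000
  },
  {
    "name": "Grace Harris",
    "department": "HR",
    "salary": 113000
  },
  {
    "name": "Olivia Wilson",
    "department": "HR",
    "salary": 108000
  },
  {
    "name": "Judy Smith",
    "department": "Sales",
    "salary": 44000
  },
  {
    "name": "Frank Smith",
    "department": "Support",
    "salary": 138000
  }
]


Group by: department

Groups:
  HR: 3 people, avg salary = 286000/3 ≈ $95333.33
  Legal: 2 people, avg salary = 142000/2 = $71000
  Sales: 2 people, avg salary = 144000/2 = $72000
  Support: 3 people, avg salary = 285000/3 = $95000

Highest average salary: HR (≈$95333.33)

HR (≈$95333.33)


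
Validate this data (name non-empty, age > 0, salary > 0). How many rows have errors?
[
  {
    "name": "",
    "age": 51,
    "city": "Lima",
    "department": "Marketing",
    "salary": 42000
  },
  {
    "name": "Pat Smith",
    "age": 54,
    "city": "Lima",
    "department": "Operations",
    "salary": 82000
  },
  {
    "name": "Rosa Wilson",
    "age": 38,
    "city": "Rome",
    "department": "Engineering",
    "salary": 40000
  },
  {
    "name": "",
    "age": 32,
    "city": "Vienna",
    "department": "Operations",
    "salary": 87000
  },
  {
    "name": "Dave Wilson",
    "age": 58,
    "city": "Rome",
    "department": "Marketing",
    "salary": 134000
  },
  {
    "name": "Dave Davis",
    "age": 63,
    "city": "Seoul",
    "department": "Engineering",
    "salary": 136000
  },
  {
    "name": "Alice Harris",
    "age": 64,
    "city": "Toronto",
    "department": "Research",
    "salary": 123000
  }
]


Validating 7 records:
Rules: name non-empty, age > 0, salary > 0

  Row 1 (???): empty name
  Row 2 (Pat Smith): OK
  Row 3 (Rosa Wilson): OK
  Row 4 (???): empty name
  Row 5 (Dave Wilson): OK
  Row 6 (Dave Davis): OK
  Row 7 (Alice Harris): OK

Total errors: 2

2 errors


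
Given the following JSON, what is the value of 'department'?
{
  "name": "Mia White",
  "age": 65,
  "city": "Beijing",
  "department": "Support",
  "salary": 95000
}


Looking up field 'department'
Value: Support

Support


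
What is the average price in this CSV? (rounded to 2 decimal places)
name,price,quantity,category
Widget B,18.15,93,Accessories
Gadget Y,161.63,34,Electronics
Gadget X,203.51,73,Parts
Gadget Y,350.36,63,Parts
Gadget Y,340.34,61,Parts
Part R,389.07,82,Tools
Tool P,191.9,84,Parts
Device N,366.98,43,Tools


Computing average price:
Values: [18.15, 161.63, 203.51, 350.36, 340.34, 389.07, 191.9, 366.98]
Sum = 2021.94
Count = 8
Average = 2021.94/8 = 252.7425 exactly -> 252.74 (rounded half-up to 2 decimal places)

252.74


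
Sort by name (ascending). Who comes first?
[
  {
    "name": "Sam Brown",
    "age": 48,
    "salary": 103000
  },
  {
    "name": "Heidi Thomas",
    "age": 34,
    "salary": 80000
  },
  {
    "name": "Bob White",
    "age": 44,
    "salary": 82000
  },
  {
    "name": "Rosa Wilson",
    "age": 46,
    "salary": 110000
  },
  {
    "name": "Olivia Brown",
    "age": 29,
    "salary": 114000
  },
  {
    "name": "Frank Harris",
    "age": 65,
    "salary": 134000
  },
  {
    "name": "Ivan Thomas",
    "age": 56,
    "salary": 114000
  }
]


Sort by: name (ascending)

Sorted order:
  1. Bob White (name = Bob White)
  2. Frank Harris (name = Frank Harris)
  3. Heidi Thomas (name = Heidi Thomas)
  4. Ivan Thomas (name = Ivan Thomas)
  5. Olivia Brown (name = Olivia Brown)
  6. Rosa Wilson (name = Rosa Wilson)
  7. Sam Brown (name = Sam Brown)

First: Bob White

Bob White


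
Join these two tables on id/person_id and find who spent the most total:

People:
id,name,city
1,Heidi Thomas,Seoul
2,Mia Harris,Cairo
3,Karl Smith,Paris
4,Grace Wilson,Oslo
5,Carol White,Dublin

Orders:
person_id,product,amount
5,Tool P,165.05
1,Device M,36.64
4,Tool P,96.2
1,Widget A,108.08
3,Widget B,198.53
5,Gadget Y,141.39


Join on: people.id = orders.person_id

Joined rows:
  Carol White (Dublin) bought Tool P for $165.05
  Heidi Thomas (Seoul) bought Device M for $36.64
  Grace Wilson (Oslo) bought Tool P for $96.2
  Heidi Thomas (Seoul) bought Widget A for $108.08
  Karl Smith (Paris) bought Widget B for $198.53
  Carol White (Dublin) bought Gadget Y for $141.39

Total per person:
  Carol White: $306.44
  Karl Smith: $198.53
  Heidi Thomas: $144.72
  Grace Wilson: $96.20

Top spender: Carol White ($306.44)

Carol White ($306.44)


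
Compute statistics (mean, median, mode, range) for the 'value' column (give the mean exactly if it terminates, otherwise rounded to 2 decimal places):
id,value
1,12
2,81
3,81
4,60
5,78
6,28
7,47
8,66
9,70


Data: [12, 81, 81, 60, 78, 28, 47, 66, 70]
Count: 9
Sum: 523
Mean: 523/9 ≈ 58.11 (rounded to 2 decimal places)
Sorted: [12, 28, 47, 60, 66, 70, 78, 81, 81]
Median: 66.0
Mode: 81 (2 times)
Range: 81 - 12 = 69
Min: 12, Max: 81

mean≈58.11, median=66.0, mode=81, range=69


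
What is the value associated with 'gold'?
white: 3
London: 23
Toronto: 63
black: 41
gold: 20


Looking up key 'gold'
Value: 20

20


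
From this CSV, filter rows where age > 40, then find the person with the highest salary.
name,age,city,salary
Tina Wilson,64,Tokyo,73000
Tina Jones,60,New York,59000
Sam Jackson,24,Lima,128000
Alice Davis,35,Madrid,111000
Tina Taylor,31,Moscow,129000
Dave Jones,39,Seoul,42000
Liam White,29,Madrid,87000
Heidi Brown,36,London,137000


Filter: age > 40
Sort by: salary (descending)

Filtered records (2):
  Tina Wilson, age 64, salary $73000
  Tina Jones, age 60, salary $59000

Highest salary: Tina Wilson ($73000)

Tina Wilson


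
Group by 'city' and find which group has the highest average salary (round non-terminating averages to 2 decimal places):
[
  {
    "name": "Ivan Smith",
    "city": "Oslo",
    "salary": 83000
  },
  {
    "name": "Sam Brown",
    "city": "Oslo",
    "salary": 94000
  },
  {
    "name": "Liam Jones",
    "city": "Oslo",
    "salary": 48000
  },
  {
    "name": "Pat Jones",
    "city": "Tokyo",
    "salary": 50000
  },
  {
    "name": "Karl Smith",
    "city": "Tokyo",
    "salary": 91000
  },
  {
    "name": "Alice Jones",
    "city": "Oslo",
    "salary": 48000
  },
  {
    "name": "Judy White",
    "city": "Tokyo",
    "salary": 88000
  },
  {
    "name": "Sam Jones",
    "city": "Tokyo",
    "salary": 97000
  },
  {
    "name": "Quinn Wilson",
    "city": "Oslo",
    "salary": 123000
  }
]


Group by: city

Groups:
  Oslo: 5 people, avg salary = 396000/5 = $79200
  Tokyo: 4 people, avg salary = 326000/4 = $81500

Highest average salary: Tokyo ($81500)

Tokyo ($81500)


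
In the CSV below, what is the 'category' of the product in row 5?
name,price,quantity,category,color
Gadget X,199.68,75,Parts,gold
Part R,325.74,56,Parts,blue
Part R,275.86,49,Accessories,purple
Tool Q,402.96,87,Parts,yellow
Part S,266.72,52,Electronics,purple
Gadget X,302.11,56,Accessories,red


Query: Row 5 ('Part S'), column 'category'
Value: Electronics

Electronics


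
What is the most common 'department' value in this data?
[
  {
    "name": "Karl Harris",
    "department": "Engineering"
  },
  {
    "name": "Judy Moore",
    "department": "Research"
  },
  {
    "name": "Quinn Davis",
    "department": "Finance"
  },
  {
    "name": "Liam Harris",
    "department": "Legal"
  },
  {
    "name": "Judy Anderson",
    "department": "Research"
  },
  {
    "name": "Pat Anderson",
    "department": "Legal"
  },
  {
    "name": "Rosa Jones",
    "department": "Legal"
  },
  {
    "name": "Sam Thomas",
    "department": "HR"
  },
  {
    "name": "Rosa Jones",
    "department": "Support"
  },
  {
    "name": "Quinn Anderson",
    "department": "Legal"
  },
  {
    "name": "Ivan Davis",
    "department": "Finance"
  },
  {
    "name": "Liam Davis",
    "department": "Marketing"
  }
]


Counting 'department' values across 12 records:

  Legal: 4 ####
  Research: 2 ##
  Finance: 2 ##
  Engineering: 1 #
  HR: 1 #
  Support: 1 #
  Marketing: 1 #

Most common: Legal (4 times)

Legal (4 times)


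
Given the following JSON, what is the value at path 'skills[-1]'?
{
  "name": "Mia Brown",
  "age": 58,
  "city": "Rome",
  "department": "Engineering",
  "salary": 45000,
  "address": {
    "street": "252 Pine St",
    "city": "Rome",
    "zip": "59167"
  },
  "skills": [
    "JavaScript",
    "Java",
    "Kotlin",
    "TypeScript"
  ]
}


Query: skills[-1]
Path: skills -> last element
Value: TypeScript

TypeScript


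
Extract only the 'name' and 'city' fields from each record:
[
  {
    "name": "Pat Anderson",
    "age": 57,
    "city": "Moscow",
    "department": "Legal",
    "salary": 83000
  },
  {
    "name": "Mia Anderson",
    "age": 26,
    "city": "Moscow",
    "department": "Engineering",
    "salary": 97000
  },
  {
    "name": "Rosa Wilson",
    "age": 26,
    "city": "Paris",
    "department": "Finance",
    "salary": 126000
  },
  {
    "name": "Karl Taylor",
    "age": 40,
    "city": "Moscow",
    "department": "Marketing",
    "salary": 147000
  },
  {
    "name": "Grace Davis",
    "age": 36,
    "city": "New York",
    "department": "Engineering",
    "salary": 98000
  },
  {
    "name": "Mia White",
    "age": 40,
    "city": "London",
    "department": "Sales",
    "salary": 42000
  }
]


Original: 6 records with fields: name, age, city, department, salary
Keep: ['name', 'city']
Drop: ['age', 'department', 'salary']
Result: 6 records, 2 fields each

[
  {
    "name": "Pat Anderson",
    "city": "Moscow"
  },
  {
    "name": "Mia Anderson",
    "city": "Moscow"
  },
  {
    "name": "Rosa Wilson",
    "city": "Paris"
  },
  {
    "name": "Karl Taylor",
    "city": "Moscow"
  },
  {
    "name": "Grace Davis",
    "city": "New York"
  },
  {
    "name": "Mia White",
    "city": "London"
  }
]


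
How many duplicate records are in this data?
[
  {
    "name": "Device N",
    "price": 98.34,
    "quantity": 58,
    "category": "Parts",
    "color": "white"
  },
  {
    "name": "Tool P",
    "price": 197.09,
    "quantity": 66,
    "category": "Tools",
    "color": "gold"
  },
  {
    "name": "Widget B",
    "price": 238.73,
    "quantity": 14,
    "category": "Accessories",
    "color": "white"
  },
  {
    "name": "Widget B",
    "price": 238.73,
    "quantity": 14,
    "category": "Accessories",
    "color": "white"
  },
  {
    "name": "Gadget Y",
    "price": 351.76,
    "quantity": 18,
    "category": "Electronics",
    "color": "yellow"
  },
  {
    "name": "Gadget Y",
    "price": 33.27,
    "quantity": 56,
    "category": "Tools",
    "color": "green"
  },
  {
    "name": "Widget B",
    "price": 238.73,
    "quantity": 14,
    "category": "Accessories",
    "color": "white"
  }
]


Checking 7 records for duplicates:

  Row 1: Device N ($98.34, qty 58)
  Row 2: Tool P ($197.09, qty 66)
  Row 3: Widget B ($238.73, qty 14)
  Row 4: Widget B ($238.73, qty 14) <-- DUPLICATE
  Row 5: Gadget Y ($351.76, qty 18)
  Row 6: Gadget Y ($33.27, qty 56)
  Row 7: Widget B ($238.73, qty 14) <-- DUPLICATE

Duplicates found: 2
Unique records: 5

2 duplicates, 5 unique


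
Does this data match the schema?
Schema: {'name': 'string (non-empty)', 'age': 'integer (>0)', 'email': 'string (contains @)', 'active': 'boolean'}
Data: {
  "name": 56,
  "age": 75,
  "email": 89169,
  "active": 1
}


Validating each field against schema:
  name: FAIL (56 is not a string)
  age: OK (positive integer)
  email: FAIL (89169 is not a string)
  active: FAIL (1 is not a boolean)

Result: INVALID (3 errors: name, email, active)

INVALID (3 errors: name, email, active)


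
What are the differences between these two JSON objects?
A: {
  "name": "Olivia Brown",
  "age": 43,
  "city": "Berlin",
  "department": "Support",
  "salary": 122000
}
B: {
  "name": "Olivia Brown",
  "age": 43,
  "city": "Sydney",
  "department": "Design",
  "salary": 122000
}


Comparing each field (in key order):
  name: same
  age: same
  city: DIFFERENT
  department: DIFFERENT
  salary: same
Differences:
  city: Berlin -> Sydney
  department: Support -> Design

2 field(s) changed

2 changes: city, department


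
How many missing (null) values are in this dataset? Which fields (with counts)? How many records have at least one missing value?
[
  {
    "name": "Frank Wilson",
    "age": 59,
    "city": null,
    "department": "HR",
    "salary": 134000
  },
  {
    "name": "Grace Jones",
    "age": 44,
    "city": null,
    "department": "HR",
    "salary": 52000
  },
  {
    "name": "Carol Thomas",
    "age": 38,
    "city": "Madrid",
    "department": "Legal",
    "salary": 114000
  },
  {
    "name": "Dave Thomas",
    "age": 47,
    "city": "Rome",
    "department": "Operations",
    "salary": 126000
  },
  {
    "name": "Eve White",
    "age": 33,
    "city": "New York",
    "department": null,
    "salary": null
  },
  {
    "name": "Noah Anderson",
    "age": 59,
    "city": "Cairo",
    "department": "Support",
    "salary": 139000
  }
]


Checking for missing (null) values in 6 records:

  Frank Wilson: city
  Grace Jones: city
  Carol Thomas: complete
  Dave Thomas: complete
  Eve White: department, salary
  Noah Anderson: complete

Per field:
  name: 0 missing
  age: 0 missing
  city: 2 missing
  department: 1 missing
  salary: 1 missing

Total missing values: 4
Records with any missing: 3

4 missing values (city: 2, department: 1, salary: 1); 3 incomplete records


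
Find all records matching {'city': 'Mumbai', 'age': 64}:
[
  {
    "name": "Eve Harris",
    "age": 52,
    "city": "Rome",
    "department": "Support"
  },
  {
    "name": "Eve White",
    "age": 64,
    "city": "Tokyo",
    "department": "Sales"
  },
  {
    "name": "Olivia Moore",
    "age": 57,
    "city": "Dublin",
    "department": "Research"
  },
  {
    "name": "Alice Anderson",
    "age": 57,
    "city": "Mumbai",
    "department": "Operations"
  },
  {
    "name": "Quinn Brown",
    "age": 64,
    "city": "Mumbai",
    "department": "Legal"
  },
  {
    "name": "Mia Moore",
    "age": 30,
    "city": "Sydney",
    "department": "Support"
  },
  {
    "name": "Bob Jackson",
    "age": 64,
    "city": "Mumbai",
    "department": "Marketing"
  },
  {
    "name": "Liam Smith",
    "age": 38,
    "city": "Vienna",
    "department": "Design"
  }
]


Search criteria: {'city': 'Mumbai', 'age': 64}

Checking 8 records:
  Eve Harris: {city: Rome, age: 52}
  Eve White: {city: Tokyo, age: 64}
  Olivia Moore: {city: Dublin, age: 57}
  Alice Anderson: {city: Mumbai, age: 57}
  Quinn Brown: {city: Mumbai, age: 64} <-- MATCH
  Mia Moore: {city: Sydney, age: 30}
  Bob Jackson: {city: Mumbai, age: 64} <-- MATCH
  Liam Smith: {city: Vienna, age: 38}

Matches: ["Quinn Brown", "Bob Jackson"]

["Quinn Brown", "Bob Jackson"]


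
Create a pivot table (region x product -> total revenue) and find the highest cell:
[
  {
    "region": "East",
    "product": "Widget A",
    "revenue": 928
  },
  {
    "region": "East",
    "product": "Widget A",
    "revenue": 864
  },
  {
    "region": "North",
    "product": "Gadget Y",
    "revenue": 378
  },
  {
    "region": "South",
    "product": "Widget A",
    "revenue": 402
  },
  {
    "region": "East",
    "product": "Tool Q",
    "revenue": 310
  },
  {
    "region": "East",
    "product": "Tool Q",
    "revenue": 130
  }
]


Pivot: region (rows) x product (columns) -> total revenue

     Gadget Y      Tool Q        Widget A    
East             0           440          1792  
North          378             0             0  
South            0             0           402  

Highest: East / Widget A = $1792

East / Widget A = $1792


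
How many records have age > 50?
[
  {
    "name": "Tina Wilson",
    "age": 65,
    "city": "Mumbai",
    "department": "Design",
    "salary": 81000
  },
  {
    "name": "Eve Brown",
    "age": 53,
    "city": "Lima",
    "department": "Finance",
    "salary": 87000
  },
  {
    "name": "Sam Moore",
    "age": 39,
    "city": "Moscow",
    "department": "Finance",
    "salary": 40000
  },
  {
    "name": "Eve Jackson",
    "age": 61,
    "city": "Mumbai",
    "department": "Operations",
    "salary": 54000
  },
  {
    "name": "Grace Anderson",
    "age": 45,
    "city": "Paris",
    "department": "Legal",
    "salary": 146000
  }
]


Data: 5 records
Condition: age > 50

Checking each record:
  Tina Wilson: 65 MATCH
  Eve Brown: 53 MATCH
  Sam Moore: 39
  Eve Jackson: 61 MATCH
  Grace Anderson: 45

Count: 3

3


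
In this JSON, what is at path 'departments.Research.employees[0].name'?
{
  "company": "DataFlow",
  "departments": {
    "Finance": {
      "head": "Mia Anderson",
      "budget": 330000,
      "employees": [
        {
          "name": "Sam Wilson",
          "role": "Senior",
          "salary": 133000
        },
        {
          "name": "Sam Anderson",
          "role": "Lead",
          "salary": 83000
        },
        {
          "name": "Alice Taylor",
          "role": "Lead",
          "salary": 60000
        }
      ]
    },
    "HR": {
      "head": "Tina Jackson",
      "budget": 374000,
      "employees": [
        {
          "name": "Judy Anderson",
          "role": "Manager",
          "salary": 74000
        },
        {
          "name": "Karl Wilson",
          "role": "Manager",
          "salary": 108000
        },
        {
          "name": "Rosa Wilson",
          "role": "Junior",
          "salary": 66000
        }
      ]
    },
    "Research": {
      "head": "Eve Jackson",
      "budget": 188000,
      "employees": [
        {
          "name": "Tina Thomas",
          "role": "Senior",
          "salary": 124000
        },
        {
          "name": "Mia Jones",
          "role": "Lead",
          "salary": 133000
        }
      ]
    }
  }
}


Path: departments.Research.employees[0].name

Navigate:
  -> departments
  -> Research
  -> employees[0].name = 'Tina Thomas'

Tina Thomas


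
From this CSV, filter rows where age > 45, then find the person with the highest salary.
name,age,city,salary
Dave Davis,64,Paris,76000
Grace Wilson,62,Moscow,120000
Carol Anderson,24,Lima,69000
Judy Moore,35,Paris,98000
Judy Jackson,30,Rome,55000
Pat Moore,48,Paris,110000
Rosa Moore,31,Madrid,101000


Filter: age > 45
Sort by: salary (descending)

Filtered records (3):
  Grace Wilson, age 62, salary $120000
  Pat Moore, age 48, salary $110000
  Dave Davis, age 64, salary $76000

Highest salary: Grace Wilson ($120000)

Grace Wilson


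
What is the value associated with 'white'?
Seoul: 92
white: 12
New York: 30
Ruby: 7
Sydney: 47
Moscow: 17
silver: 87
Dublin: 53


Looking up key 'white'
Value: 12

12


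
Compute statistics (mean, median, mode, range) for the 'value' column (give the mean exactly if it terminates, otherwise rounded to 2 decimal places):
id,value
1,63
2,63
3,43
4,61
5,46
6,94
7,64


Data: [63, 63, 43, 61, 46, 94, 64]
Count: 7
Sum: 434
Mean: 434/7 = 62
Sorted: [43, 46, 61, 63, 63, 64, 94]
Median: 63.0
Mode: 63 (2 times)
Range: 94 - 43 = 51
Min: 43, Max: 94

mean=62, median=63.0, mode=63, range=51


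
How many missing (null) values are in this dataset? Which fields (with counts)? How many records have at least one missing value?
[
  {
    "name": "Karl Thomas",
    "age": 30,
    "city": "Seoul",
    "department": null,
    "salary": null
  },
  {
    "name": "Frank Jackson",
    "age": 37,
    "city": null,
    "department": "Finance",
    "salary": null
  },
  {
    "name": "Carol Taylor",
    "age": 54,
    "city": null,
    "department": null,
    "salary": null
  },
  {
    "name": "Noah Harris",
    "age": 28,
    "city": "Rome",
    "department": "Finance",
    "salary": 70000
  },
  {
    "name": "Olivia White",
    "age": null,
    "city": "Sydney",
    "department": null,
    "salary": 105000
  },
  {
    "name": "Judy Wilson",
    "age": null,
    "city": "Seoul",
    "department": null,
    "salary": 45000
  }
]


Checking for missing (null) values in 6 records:

  Karl Thomas: department, salary
  Frank Jackson: city, salary
  Carol Taylor: city, department, salary
  Noah Harris: complete
  Olivia White: age, department
  Judy Wilson: age, department

Per field:
  name: 0 missing
  age: 2 missing
  city: 2 missing
  department: 4 missing
  salary: 3 missing

Total missing values: 11
Records with any missing: 5

11 missing values (age: 2, city: 2, department: 4, salary: 3); 5 incomplete records


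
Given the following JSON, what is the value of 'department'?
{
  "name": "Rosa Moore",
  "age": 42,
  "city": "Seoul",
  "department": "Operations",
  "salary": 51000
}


Looking up field 'department'
Value: Operations

Operations


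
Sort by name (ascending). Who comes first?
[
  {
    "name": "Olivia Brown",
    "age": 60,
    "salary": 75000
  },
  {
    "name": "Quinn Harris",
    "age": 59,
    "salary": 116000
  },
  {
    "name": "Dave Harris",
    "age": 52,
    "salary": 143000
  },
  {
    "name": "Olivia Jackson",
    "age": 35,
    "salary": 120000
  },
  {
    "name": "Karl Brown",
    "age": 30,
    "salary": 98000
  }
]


Sort by: name (ascending)

Sorted order:
  1. Dave Harris (name = Dave Harris)
  2. Karl Brown (name = Karl Brown)
  3. Olivia Brown (name = Olivia Brown)
  4. Olivia Jackson (name = Olivia Jackson)
  5. Quinn Harris (name = Quinn Harris)

First: Dave Harris

Dave Harris


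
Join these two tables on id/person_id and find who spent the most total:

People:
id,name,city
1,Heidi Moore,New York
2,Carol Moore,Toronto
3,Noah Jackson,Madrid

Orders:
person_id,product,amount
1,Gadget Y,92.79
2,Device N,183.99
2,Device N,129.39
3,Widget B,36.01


Join on: people.id = orders.person_id

Joined rows:
  Heidi Moore (New York) bought Gadget Y for $92.79
  Carol Moore (Toronto) bought Device N for $183.99
  Carol Moore (Toronto) bought Device N for $129.39
  Noah Jackson (Madrid) bought Widget B for $36.01

Total per person:
  Carol Moore: $313.38
  Heidi Moore: $92.79
  Noah Jackson: $36.01

Top spender: Carol Moore ($313.38)

Carol Moore ($313.38)


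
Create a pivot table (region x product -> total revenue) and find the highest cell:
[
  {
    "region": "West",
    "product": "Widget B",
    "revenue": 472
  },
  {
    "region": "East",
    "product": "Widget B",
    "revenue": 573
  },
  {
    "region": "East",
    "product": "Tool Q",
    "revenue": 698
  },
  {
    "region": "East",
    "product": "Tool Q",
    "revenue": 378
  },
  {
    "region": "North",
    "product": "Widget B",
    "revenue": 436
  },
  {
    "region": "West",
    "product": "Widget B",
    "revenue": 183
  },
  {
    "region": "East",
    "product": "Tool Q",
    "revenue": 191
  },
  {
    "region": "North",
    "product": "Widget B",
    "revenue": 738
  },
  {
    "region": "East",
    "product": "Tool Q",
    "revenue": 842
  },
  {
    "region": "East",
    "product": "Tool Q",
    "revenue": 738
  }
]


Pivot: region (rows) x product (columns) -> total revenue

     Tool Q        Widget B    
East          2847           573  
North            0          1174  
West             0           655  

Highest: East / Tool Q = $2847

East / Tool Q = $2847


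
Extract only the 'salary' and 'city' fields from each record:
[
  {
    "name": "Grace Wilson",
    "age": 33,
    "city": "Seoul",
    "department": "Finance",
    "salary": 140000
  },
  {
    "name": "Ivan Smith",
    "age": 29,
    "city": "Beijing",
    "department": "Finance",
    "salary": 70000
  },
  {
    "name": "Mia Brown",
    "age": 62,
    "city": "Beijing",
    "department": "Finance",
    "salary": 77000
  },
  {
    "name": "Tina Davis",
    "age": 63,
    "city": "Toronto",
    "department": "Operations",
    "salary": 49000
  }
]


Original: 4 records with fields: name, age, city, department, salary
Keep: ['salary', 'city']
Drop: ['name', 'age', 'department']
Result: 4 records, 2 fields each

[
  {
    "salary": 140000,
    "city": "Seoul"
  },
  {
    "salary": 70000,
    "city": "Beijing"
  },
  {
    "salary": 77000,
    "city": "Beijing"
  },
  {
    "salary": 49000,
    "city": "Toronto"
  }
]


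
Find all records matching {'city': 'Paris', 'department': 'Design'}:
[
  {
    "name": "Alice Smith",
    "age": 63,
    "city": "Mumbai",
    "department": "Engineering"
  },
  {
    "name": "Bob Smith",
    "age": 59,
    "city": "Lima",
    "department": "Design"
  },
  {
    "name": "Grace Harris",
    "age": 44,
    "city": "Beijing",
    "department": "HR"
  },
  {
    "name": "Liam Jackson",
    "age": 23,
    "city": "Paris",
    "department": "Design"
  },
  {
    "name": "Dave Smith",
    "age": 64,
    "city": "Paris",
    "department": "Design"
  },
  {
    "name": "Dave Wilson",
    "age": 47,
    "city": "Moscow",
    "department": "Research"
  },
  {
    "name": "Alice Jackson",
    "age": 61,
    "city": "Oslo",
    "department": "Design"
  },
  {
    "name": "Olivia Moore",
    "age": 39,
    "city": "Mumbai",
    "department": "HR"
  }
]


Search criteria: {'city': 'Paris', 'department': 'Design'}

Checking 8 records:
  Alice Smith: {city: Mumbai, department: Engineering}
  Bob Smith: {city: Lima, department: Design}
  Grace Harris: {city: Beijing, department: HR}
  Liam Jackson: {city: Paris, department: Design} <-- MATCH
  Dave Smith: {city: Paris, department: Design} <-- MATCH
  Dave Wilson: {city: Moscow, department: Research}
  Alice Jackson: {city: Oslo, department: Design}
  Olivia Moore: {city: Mumbai, department: HR}

Matches: ["Liam Jackson", "Dave Smith"]

["Liam Jackson", "Dave Smith"]


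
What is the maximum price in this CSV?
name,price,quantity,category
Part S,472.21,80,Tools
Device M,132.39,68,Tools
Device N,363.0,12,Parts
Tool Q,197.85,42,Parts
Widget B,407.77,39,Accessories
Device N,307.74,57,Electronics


Computing maximum price:
Values: [472.21, 132.39, 363.0, 197.85, 407.77, 307.74]
Max = 472.21

472.21


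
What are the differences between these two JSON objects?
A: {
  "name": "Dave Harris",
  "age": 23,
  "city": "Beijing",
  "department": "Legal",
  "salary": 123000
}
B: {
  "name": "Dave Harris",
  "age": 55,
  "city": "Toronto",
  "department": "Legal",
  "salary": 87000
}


Comparing each field (in key order):
  name: same
  age: DIFFERENT
  city: DIFFERENT
  department: same
  salary: DIFFERENT
Differences:
  age: 23 -> 55
  city: Beijing -> Toronto
  salary: 123000 -> 87000

3 field(s) changed

3 changes: age, city, salary


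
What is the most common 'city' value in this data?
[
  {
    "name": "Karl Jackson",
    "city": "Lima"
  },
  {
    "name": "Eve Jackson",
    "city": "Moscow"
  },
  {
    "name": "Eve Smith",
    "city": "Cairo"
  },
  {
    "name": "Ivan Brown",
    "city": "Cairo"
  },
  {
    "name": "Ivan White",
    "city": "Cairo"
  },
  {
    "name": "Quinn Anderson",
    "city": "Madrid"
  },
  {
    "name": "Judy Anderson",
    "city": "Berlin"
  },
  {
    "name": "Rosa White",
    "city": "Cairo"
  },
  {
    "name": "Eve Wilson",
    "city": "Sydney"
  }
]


Counting 'city' values across 9 records:

  Cairo: 4 ####
  Lima: 1 #
  Moscow: 1 #
  Madrid: 1 #
  Berlin: 1 #
  Sydney: 1 #

Most common: Cairo (4 times)

Cairo (4 times)


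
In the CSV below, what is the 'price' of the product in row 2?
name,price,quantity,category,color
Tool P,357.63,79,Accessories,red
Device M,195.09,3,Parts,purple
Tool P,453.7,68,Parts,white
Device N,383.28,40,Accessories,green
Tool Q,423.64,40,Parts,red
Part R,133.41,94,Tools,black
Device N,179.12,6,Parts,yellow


Query: Row 2 ('Device M'), column 'price'
Value: 195.09

195.09


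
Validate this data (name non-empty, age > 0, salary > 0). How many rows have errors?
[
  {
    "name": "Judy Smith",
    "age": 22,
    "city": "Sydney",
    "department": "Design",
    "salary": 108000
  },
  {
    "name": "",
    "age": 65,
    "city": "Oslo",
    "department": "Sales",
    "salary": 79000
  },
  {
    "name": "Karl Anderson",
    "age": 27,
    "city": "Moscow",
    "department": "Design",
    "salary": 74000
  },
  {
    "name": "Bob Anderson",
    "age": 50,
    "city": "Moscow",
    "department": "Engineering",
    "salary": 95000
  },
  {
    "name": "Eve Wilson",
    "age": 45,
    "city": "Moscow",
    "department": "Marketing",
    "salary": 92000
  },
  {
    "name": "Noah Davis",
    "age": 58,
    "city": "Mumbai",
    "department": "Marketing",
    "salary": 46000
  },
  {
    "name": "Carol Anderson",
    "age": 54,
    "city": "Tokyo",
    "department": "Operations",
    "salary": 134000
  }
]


Validating 7 records:
Rules: name non-empty, age > 0, salary > 0

  Row 1 (Judy Smith): OK
  Row 2 (???): empty name
  Row 3 (Karl Anderson): OK
  Row 4 (Bob Anderson): OK
  Row 5 (Eve Wilson): OK
  Row 6 (Noah Davis): OK
  Row 7 (Carol Anderson): OK

Total errors: 1

1 errors


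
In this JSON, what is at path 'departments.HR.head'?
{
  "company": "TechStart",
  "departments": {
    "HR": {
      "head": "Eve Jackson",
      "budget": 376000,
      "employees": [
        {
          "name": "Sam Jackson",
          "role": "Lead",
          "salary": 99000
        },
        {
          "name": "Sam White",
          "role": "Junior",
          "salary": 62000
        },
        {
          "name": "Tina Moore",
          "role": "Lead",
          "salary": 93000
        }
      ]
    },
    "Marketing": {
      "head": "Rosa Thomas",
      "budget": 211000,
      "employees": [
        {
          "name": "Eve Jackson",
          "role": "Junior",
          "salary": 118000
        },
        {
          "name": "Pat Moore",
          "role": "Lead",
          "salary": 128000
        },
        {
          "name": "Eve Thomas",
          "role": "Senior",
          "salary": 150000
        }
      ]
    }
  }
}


Path: departments.HR.head

Navigate:
  -> departments
  -> HR
  -> head = 'Eve Jackson'

Eve Jackson


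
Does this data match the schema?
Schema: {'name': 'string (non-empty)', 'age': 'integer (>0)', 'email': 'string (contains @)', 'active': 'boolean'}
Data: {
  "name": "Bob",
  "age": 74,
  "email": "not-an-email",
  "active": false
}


Validating each field against schema:
  name: OK (non-empty string)
  age: OK (positive integer)
  email: FAIL ("not-an-email" does not contain @)
  active: OK (boolean)

Result: INVALID (1 error: email)

INVALID (1 error: email)


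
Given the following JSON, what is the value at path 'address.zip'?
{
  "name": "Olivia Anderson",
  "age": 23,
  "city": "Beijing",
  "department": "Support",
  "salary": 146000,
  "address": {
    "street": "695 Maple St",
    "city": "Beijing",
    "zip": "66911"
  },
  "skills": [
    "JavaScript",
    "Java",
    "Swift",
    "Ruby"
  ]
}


Query: address.zip
Path: address -> zip
Value: 66911

66911


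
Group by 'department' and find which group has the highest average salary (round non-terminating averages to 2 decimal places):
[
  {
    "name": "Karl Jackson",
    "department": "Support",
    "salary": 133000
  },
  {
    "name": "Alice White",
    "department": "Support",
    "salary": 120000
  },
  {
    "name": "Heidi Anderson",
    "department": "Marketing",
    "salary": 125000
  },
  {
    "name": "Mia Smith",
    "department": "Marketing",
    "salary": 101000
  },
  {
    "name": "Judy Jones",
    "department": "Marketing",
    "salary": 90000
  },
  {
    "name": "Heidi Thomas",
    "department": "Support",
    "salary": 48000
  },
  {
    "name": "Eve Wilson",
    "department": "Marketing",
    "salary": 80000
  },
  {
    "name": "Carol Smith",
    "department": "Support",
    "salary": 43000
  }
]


Group by: department

Groups:
  Marketing: 4 people, avg salary = 396000/4 = $99000
  Support: 4 people, avg salary = 344000/4 = $86000

Highest average salary: Marketing ($99000)

Marketing ($99000)


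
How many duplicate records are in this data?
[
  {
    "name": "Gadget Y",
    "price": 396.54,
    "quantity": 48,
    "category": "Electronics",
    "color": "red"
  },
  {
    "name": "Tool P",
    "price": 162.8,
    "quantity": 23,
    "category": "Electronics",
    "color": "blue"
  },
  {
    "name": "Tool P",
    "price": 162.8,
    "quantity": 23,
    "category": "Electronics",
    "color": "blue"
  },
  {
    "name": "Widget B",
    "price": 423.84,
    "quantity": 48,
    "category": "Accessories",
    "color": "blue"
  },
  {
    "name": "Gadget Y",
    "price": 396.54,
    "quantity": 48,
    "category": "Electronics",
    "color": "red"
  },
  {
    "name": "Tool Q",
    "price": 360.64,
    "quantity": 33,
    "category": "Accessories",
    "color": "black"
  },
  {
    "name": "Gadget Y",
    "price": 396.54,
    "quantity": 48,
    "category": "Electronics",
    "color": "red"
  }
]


Checking 7 records for duplicates:

  Row 1: Gadget Y ($396.54, qty 48)
  Row 2: Tool P ($162.8, qty 23)
  Row 3: Tool P ($162.8, qty 23) <-- DUPLICATE
  Row 4: Widget B ($423.84, qty 48)
  Row 5: Gadget Y ($396.54, qty 48) <-- DUPLICATE
  Row 6: Tool Q ($360.64, qty 33)
  Row 7: Gadget Y ($396.54, qty 48) <-- DUPLICATE

Duplicates found: 3
Unique records: 4

3 duplicates, 4 unique
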